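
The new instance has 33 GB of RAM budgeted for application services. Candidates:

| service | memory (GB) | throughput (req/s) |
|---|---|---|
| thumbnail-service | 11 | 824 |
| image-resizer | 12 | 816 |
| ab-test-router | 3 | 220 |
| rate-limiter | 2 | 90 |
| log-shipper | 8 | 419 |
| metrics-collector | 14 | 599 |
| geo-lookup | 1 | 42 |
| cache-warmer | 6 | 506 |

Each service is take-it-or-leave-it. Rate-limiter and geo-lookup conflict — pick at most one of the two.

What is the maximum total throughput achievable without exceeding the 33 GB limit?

Taking thumbnail-service + image-resizer + ab-test-router + geo-lookup + cache-warmer: 33 GB used, 2408 in throughput.
Next best is thumbnail-service + image-resizer + ab-test-router + cache-warmer at 2366 (32 GB) — short by 42.

2408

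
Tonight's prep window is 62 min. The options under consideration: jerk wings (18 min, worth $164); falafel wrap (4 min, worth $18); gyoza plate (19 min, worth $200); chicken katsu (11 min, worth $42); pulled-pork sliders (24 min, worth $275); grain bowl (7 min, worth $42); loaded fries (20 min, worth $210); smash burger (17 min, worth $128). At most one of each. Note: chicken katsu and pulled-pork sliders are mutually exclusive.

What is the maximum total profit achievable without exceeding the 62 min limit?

Greedy by ratio would take jerk wings + gyoza plate + pulled-pork sliders: 61 min used, total 639.
Replace gyoza plate with loaded fries: the trade gains 10 net, giving 649 at 62 min.

649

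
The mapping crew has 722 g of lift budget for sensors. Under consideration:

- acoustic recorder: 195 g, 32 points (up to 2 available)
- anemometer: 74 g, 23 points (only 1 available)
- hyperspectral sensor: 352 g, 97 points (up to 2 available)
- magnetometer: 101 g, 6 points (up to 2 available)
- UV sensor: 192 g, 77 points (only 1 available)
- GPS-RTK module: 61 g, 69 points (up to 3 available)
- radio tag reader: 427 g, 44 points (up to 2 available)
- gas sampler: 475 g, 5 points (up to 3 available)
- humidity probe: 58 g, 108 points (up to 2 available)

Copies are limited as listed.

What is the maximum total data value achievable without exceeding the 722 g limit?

Ranking by ratio (data value/g): humidity probe 1.86, GPS-RTK module 1.13, UV sensor 0.40.
A density-first pass picks anemometer + magnetometer + UV sensor + 3×GPS-RTK module + 2×humidity probe — 529 at 666 g.
The 175 g tied up in anemometer and magnetometer is better spent on acoustic recorder — total rises to 532 (686 g).

532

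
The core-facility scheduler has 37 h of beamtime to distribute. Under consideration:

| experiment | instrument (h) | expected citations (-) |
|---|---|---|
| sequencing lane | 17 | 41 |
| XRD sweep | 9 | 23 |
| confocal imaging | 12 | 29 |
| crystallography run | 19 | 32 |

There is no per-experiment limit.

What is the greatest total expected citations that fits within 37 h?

The ratio ordering already packs tightly: 4×XRD sweep, 36 h, 92.
Every other selection either busts 37 h or fails to beat 92.

92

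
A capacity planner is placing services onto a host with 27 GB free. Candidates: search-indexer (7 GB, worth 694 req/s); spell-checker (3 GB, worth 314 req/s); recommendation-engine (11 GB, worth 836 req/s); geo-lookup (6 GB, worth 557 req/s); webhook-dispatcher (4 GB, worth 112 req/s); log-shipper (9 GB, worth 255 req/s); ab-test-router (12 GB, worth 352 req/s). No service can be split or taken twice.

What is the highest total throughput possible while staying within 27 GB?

By throughput per GB: spell-checker 104.67, search-indexer 99.14, geo-lookup 92.83 lead.
The ratio ordering already packs tightly: search-indexer + spell-checker + recommendation-engine + geo-lookup, 27 GB, 2401.

2401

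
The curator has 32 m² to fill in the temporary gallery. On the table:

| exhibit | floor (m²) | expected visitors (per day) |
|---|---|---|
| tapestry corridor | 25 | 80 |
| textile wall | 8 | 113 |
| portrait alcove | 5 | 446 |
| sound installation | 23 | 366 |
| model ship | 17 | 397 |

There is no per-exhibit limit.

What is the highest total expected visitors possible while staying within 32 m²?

Best packing: 6×portrait alcove — 30 m², 2676 total.
No other feasible combination exceeds 2676.

2676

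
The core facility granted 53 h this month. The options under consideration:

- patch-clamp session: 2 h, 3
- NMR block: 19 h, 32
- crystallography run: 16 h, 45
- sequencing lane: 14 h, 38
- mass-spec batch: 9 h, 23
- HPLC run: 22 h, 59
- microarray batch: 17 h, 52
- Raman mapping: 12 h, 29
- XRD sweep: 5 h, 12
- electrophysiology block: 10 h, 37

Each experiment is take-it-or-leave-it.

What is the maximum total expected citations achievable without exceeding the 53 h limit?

Density check — electrophysiology block 3.70, microarray batch 3.06, crystallography run 2.81 are the best per h.
Crystallography run + mass-spec batch + microarray batch + electrophysiology block uses 52 of the 53 h and totals 157.
Every other selection either busts 53 h or fails to beat 157.

157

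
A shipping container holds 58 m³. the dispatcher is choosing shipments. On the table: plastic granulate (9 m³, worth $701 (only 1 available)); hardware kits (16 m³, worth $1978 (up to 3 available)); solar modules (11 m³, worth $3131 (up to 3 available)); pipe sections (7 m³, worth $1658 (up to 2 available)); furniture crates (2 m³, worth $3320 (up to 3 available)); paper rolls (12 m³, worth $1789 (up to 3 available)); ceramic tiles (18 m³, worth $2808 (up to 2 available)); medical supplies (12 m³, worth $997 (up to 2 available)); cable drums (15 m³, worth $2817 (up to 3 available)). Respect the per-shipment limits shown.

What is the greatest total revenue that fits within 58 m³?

22800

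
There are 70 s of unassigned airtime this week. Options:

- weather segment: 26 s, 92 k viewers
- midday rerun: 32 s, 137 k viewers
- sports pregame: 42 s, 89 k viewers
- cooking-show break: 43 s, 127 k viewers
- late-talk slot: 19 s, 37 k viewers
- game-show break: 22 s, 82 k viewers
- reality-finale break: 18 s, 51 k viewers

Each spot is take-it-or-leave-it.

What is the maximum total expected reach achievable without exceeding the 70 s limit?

Filling by ratio: midday rerun + game-show break for 219, with 16 s left unused.
Dropping game-show break frees 22 s; slotting in weather segment (26 s) lifts the total to 229 at 58 s.
Runner-up midday rerun + late-talk slot + reality-finale break tops out at 225.

229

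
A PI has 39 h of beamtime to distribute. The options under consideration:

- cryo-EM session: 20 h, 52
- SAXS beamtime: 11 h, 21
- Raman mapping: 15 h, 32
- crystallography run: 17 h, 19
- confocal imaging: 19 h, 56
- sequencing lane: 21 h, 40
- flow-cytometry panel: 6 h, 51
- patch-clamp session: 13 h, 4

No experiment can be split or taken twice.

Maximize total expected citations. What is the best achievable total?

By expected citations per h: flow-cytometry panel 8.50, confocal imaging 2.95, cryo-EM session 2.60, Raman mapping 2.13 lead.
Best packing: SAXS beamtime + confocal imaging + flow-cytometry panel — 36 h, 128 total.
Runner-up cryo-EM session + SAXS beamtime + flow-cytometry panel tops out at 124.

128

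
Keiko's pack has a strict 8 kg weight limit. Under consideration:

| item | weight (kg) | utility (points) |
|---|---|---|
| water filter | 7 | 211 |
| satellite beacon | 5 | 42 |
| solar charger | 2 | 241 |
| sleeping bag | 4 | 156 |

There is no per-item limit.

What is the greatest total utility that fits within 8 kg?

Density check — solar charger 120.50, sleeping bag 39.00, water filter 30.14 are the best per kg.
4×solar charger uses 8 of the 8 kg and totals 964.
Nothing else within 8 kg beats 964.

964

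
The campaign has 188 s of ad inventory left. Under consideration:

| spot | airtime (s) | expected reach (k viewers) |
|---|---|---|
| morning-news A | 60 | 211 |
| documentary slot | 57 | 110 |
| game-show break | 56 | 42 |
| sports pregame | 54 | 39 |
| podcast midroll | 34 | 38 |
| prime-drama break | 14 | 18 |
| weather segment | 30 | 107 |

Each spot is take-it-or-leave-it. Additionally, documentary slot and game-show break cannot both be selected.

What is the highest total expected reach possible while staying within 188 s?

466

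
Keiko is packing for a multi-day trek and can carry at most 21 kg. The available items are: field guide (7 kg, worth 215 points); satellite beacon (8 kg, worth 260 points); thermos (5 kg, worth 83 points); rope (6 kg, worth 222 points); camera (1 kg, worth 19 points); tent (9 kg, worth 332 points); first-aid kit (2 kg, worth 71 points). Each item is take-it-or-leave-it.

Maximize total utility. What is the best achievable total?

Taking the top-ratio items first gives rope + camera + tent + first-aid kit for 644 (18 kg).
But field guide + satellite beacon + rope fits in 21 kg and reaches 697.
An exhaustive check of the 128 subsets confirms 697.

697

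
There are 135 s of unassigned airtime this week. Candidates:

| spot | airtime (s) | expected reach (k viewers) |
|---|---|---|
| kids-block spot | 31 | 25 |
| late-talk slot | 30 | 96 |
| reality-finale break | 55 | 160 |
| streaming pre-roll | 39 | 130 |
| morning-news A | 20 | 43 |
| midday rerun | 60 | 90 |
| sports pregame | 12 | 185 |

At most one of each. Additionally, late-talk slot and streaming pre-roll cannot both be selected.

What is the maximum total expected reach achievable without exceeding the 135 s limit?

Ranking by ratio (expected reach/s): sports pregame 15.42, streaming pre-roll 3.33, late-talk slot 3.20.
Taking reality-finale break + streaming pre-roll + morning-news A + sports pregame: 126 s used, 518 in expected reach.

518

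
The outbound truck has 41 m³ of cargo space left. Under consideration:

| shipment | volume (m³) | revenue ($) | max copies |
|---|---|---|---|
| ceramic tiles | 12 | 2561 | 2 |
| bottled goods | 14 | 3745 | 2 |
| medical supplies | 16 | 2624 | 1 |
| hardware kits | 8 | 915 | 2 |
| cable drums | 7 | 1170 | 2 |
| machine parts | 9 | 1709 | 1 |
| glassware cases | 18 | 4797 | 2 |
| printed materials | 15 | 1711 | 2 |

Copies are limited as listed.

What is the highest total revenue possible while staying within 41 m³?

Ranking by ratio (revenue/m³): bottled goods 267.50, glassware cases 266.50, ceramic tiles 213.42.
Taking the top-ratio shipments first gives ceramic tiles + 2×bottled goods for 10051 (40 m³).
The 26 m³ tied up in ceramic tiles and bottled goods is better spent on machine parts + glassware cases — total rises to 10251 (41 m³).
Every other selection either busts 41 m³ or exceeds an availability limit or fails to beat 10251.

10251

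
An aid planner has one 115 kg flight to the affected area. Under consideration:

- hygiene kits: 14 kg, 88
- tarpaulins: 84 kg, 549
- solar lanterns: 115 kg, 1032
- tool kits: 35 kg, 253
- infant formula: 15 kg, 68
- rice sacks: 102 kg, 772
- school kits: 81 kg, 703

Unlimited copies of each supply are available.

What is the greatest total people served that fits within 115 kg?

The ratio ordering already packs tightly: solar lanterns, 115 kg, 1032.

1032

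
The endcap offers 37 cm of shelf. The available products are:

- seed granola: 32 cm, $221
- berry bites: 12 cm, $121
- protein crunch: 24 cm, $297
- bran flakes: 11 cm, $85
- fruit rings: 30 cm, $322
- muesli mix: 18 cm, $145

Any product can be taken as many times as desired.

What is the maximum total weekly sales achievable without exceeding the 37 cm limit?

Berry bites + protein crunch uses 36 of the 37 cm and totals 418.
Nothing else within 37 cm beats 418.

418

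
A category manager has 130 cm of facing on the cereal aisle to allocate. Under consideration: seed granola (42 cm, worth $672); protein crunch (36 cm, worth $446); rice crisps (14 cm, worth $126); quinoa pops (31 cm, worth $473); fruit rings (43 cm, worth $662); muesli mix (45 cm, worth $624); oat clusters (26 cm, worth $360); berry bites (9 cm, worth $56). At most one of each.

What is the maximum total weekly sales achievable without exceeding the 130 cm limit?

1958

By weekly sales per cm: seed granola 16.00, fruit rings 15.40, quinoa pops 15.26 lead.
Greedy by ratio would take seed granola + rice crisps + quinoa pops + fruit rings: 130 cm used, total 1933.
The 45 cm tied up in rice crisps and quinoa pops is better spent on muesli mix — total rises to 1958 (130 cm).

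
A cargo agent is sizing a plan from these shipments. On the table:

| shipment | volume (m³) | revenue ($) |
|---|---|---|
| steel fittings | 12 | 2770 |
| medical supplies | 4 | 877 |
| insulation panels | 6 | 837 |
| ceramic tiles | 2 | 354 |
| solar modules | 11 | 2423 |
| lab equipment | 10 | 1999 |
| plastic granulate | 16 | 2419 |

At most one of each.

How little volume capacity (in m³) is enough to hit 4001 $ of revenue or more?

18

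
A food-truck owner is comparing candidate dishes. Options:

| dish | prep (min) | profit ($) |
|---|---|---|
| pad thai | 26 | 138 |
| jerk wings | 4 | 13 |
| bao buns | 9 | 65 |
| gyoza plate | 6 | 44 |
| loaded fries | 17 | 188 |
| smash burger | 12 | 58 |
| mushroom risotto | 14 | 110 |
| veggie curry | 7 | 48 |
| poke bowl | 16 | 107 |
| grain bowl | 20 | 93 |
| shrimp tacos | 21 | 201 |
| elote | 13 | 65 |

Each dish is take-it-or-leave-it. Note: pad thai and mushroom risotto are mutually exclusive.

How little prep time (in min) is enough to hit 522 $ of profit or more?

58

Need the lightest bundle worth ≥ 522.
gyoza plate + loaded fries + mushroom risotto + shrimp tacos: 543 profit at 58 min.
No combination under 58 min hits 522.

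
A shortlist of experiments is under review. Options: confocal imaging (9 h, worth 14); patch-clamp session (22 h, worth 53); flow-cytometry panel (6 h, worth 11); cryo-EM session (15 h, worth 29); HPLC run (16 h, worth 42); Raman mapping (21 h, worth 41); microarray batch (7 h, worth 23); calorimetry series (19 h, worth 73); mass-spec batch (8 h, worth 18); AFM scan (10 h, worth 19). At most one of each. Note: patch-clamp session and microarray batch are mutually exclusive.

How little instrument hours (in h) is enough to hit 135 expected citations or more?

Look for the lowest-instrument combination reaching 135.
HPLC run + microarray batch + calorimetry series reaches 138 using 42 h.
No combination under 42 h hits 135.

42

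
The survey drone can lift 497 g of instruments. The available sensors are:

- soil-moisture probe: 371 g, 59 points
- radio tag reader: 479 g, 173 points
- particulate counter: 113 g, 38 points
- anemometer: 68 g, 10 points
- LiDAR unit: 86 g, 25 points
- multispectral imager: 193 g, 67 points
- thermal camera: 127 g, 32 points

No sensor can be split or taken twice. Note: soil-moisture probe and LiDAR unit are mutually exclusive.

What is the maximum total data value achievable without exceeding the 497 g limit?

Taking radio tag reader: 479 g used, 173 in data value.

173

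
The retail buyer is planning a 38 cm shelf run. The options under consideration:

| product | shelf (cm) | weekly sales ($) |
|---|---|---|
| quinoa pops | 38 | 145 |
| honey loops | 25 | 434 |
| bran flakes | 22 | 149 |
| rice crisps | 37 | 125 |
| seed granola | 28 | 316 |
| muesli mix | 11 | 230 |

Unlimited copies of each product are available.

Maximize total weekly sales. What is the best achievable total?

690

By weekly sales per cm: muesli mix 20.91, honey loops 17.36, seed granola 11.29, bran flakes 6.77 lead.
Taking 3×muesli mix: 33 cm used, 690 in weekly sales.
The spare 5 cm is too small for any remaining product, and no exchange beats 690.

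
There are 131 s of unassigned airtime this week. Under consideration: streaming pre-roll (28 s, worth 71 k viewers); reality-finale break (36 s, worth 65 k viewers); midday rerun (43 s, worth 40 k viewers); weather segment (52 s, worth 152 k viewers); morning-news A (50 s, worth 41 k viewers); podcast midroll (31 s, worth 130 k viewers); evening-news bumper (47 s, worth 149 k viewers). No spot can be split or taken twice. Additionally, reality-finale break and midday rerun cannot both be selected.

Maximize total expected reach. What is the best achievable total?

The ratio ordering already packs tightly: weather segment + podcast midroll + evening-news bumper, 130 s, 431.

431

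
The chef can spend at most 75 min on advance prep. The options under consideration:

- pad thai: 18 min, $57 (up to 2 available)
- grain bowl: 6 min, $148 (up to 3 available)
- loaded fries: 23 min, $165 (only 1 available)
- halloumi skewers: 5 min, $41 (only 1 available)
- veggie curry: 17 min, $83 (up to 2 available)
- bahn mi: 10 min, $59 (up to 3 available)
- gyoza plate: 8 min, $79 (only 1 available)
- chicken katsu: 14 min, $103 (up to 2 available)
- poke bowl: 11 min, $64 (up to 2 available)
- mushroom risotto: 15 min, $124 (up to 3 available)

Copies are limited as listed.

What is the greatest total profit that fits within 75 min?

Ranking by ratio (profit/min): grain bowl 24.67, gyoza plate 9.88, mushroom risotto 8.27, halloumi skewers 8.20.
Greedy by ratio would take 3×grain bowl + gyoza plate + 3×mushroom risotto: 71 min used, total 895.
The 15 min tied up in mushroom risotto is better spent on halloumi skewers + chicken katsu — total rises to 915 (75 min).

915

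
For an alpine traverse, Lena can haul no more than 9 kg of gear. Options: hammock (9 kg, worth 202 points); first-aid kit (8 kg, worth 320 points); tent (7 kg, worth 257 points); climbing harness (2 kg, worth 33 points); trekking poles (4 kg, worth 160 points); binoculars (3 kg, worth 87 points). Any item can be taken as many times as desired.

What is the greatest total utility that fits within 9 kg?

320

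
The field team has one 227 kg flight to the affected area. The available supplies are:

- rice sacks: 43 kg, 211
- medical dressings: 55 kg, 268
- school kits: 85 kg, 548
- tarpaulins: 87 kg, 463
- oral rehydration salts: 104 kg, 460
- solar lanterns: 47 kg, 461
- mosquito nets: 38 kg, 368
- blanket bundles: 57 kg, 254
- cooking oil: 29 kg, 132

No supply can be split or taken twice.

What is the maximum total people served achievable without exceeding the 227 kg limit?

1645

Greedy by ratio would take rice sacks + school kits + solar lanterns + mosquito nets: 213 kg used, total 1588.
The 43 kg tied up in rice sacks is better spent on medical dressings — total rises to 1645 (225 kg).
No other feasible combination exceeds 1645.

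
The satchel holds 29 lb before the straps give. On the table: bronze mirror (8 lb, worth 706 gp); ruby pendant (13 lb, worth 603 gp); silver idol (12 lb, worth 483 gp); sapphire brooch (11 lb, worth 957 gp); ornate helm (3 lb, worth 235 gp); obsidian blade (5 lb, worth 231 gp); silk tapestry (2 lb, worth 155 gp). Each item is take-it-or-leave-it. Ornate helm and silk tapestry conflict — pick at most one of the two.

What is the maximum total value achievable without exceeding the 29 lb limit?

Bronze mirror + sapphire brooch + ornate helm + obsidian blade uses 27 of the 29 lb and totals 2129.
The closest alternative, bronze mirror + sapphire brooch + obsidian blade + silk tapestry, reaches only 2049.

2129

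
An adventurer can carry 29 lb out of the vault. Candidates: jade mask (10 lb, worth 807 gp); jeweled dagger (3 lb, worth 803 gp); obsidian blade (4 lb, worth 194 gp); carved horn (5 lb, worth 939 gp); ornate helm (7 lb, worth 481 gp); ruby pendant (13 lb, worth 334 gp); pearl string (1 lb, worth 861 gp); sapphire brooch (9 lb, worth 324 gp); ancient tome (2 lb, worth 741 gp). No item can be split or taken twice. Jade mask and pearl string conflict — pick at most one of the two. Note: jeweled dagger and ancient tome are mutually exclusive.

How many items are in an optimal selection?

Optimal total is 3602.
One optimal bundle: jeweled dagger + obsidian blade + carved horn + ornate helm + pearl string + sapphire brooch (29 lb).
All optima have 6 items.

6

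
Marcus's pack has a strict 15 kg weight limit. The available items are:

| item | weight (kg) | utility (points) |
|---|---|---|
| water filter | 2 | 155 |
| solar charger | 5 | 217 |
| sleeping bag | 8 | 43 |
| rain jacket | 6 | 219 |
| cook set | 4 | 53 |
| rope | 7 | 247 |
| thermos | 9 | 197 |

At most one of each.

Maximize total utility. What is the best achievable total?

621

Taking the top-ratio items first gives water filter + solar charger + rain jacket for 591 (13 kg).
Dropping solar charger frees 5 kg; slotting in rope (7 kg) lifts the total to 621 at 15 kg.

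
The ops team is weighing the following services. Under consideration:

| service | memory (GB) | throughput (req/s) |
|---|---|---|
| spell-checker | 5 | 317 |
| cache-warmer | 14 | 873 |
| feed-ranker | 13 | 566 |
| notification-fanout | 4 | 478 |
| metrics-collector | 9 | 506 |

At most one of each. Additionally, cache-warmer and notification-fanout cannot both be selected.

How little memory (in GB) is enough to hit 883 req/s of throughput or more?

13

Minimise GB subject to total throughput ≥ 883.
Taking notification-fanout + metrics-collector gives 984 (≥ 883) for 13 GB.
Below 13 GB the best achievable stays under 883.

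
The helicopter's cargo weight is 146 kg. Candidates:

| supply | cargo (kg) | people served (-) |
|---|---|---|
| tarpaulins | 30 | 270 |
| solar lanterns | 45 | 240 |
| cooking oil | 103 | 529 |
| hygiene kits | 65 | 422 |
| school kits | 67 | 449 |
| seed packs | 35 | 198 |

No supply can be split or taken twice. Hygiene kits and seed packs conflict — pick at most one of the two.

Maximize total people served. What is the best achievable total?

959

Density check — tarpaulins 9.00, school kits 6.70, hygiene kits 6.49 are the best per kg.
The ratio heuristic lands on tarpaulins + school kits + seed packs (917) but leaves 14 kg idle.
Replace seed packs with solar lanterns: the trade gains 42 net, giving 959 at 142 kg.
An exhaustive check of the 64 subsets confirms 959.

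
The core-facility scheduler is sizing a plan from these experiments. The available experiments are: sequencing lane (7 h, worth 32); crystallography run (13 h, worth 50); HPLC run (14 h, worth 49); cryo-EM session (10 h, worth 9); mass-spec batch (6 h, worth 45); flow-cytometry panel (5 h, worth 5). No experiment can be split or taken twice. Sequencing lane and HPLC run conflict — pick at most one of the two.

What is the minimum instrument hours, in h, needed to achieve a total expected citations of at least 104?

26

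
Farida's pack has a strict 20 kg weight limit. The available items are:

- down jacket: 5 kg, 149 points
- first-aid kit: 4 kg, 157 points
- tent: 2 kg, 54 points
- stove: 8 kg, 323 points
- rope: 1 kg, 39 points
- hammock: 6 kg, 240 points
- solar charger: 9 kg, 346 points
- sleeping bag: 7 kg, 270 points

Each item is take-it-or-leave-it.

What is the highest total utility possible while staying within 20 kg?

789

Filling by ratio: first-aid kit + stove + rope + hammock for 759, with 1 kg left unused.
Dropping hammock frees 6 kg; slotting in sleeping bag (7 kg) lifts the total to 789 at 20 kg.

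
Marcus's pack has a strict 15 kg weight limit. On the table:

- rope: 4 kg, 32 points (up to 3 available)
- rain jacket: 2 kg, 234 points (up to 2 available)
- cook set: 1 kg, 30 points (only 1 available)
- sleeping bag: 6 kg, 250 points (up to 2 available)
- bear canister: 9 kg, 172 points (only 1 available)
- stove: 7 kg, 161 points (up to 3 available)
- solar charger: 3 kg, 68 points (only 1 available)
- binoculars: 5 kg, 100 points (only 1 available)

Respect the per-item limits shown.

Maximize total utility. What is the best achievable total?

818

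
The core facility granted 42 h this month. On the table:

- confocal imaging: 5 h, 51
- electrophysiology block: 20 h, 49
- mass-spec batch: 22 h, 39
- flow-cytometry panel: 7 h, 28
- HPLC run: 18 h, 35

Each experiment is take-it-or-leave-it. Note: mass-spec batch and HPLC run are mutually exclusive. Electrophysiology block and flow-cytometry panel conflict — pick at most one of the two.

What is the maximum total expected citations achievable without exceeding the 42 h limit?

Density check — confocal imaging 10.20, flow-cytometry panel 4.00, electrophysiology block 2.45, HPLC run 1.94 are the best per h.
Taking confocal imaging + mass-spec batch + flow-cytometry panel: 34 h used, 118 in expected citations.
No other feasible combination exceeds 118.

118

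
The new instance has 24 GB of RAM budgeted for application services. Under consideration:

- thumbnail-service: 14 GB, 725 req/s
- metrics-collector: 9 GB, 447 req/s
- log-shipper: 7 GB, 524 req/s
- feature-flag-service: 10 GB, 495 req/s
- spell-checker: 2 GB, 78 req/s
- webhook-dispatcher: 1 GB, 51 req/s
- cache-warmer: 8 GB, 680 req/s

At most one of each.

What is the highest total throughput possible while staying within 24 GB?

Taking the top-ratio services first gives log-shipper + spell-checker + webhook-dispatcher + cache-warmer for 1333 (18 GB).
Replace spell-checker and webhook-dispatcher with metrics-collector: the trade gains 318 net, giving 1651 at 24 GB.

1651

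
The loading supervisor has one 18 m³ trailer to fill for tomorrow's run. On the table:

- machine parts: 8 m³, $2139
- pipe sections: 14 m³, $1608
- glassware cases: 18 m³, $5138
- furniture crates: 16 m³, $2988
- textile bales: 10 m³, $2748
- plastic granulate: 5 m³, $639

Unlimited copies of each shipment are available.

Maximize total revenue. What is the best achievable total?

5138

Best packing: glassware cases — 18 m³, 5138 total.
Nothing else within 18 m³ beats 5138.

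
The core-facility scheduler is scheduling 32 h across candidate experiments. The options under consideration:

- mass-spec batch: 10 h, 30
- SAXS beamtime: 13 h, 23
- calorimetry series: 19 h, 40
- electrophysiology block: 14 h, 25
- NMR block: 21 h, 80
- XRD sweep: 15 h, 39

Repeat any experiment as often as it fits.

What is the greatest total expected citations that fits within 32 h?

The ratio ordering already packs tightly: mass-spec batch + NMR block, 31 h, 110.
No other feasible combination exceeds 110.

110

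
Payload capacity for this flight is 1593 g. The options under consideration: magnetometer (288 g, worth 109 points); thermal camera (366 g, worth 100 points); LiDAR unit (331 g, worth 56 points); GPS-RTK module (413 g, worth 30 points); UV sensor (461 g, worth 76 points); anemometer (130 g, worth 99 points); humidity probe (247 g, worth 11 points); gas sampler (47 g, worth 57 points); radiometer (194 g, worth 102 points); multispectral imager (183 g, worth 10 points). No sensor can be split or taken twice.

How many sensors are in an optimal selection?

6

Optimal total is 543.
For example magnetometer + thermal camera + UV sensor + anemometer + gas sampler + radiometer achieves it, using 1486 g.
Any selection reaching 543 contains exactly 6 sensors.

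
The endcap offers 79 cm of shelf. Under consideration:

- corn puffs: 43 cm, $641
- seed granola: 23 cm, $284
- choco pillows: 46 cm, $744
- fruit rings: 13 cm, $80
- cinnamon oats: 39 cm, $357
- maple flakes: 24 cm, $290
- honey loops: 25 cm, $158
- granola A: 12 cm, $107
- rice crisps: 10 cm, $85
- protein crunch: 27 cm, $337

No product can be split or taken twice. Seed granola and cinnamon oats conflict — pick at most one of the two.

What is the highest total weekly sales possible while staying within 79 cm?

Ranking by ratio (weekly sales/cm): choco pillows 16.17, corn puffs 14.91, protein crunch 12.48, seed granola 12.35.
The ratio heuristic lands on choco pillows + protein crunch (1081) but leaves 6 cm idle.
The 27 cm tied up in protein crunch is better spent on seed granola + rice crisps — total rises to 1113 (79 cm).
Runner-up choco pillows + protein crunch tops out at 1081.

1113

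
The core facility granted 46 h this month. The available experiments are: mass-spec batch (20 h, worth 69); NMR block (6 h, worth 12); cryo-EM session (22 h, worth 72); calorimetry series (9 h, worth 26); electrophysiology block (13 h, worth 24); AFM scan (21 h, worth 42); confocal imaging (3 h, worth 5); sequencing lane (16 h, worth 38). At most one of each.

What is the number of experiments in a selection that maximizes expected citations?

3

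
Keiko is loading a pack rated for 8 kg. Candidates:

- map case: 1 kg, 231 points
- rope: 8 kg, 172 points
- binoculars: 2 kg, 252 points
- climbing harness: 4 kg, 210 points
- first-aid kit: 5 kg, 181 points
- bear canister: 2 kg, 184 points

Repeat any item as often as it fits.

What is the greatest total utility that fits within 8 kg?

Ranking by ratio (utility/kg): map case 231.00, binoculars 126.00, bear canister 92.00, climbing harness 52.50.
Taking 8×map case: 8 kg used, 1848 in utility.
That's the maximum — no swap from here does better than 1848.

1848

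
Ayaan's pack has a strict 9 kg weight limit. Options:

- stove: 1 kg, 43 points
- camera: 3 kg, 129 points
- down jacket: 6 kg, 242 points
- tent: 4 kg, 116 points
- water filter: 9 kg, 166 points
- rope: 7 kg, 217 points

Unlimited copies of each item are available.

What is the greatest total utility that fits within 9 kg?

387

Ranking by ratio (utility/kg): stove 43.00, camera 43.00, down jacket 40.33.
Best packing: 9×stove — 9 kg, 387 total.
No other feasible combination exceeds 387.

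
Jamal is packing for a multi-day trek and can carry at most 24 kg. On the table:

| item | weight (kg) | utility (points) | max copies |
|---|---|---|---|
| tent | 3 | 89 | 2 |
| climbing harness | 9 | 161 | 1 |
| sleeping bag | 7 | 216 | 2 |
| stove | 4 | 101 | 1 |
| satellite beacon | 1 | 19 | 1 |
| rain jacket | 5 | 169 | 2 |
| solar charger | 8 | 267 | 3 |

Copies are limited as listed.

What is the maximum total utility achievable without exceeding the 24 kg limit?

A density-first pass picks 2×tent + 2×rain jacket + solar charger — 783 at 24 kg.
Dropping 2×tent and 2×rain jacket frees 16 kg; slotting in 2×solar charger (16 kg) lifts the total to 801 at 24 kg.
Nothing else within 24 kg beats 801.

801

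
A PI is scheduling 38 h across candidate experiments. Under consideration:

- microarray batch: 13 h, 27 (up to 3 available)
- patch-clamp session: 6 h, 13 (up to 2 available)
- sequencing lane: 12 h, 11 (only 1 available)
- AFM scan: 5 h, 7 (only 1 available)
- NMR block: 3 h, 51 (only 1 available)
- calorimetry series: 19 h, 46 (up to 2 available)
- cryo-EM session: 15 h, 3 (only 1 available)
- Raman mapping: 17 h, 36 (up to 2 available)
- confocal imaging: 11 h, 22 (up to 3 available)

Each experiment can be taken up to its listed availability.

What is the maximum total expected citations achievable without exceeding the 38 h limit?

126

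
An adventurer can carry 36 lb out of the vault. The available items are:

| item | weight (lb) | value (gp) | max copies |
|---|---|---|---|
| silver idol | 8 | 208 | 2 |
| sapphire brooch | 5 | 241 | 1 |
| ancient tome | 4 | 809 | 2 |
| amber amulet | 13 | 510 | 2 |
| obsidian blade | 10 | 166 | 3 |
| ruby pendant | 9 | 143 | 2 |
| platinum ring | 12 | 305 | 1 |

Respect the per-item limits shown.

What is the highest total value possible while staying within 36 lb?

Filling by ratio: silver idol + sapphire brooch + 2×ancient tome + amber amulet for 2577, with 2 lb left unused.
Dropping silver idol and sapphire brooch frees 13 lb; slotting in amber amulet (13 lb) lifts the total to 2638 at 34 lb.

2638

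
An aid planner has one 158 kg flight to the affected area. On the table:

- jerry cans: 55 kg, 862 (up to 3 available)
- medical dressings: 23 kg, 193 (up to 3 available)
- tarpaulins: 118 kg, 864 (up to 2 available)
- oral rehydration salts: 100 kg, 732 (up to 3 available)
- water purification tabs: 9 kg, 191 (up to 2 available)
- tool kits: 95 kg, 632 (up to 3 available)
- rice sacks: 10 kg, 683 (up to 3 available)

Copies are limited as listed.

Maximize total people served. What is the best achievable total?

2×jerry cans + 2×water purification tabs + 3×rice sacks uses 158 of the 158 kg and totals 4155.
That's the maximum — no swap from here does better than 4155.

4155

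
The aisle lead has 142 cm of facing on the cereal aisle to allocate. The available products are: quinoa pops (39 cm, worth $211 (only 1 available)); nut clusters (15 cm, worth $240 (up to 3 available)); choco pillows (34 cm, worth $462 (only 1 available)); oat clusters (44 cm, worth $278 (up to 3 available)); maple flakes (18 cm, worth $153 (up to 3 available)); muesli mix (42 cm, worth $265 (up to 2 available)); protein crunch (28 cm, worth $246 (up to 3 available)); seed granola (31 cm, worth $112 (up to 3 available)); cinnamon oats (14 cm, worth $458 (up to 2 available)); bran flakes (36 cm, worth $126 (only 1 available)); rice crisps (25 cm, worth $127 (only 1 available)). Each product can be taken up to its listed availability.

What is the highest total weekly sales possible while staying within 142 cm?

By weekly sales per cm: cinnamon oats 32.71, nut clusters 16.00, choco pillows 13.59, protein crunch 8.79 lead.
3×nut clusters + choco pillows + protein crunch + 2×cinnamon oats uses 135 of the 142 cm and totals 2344.

2344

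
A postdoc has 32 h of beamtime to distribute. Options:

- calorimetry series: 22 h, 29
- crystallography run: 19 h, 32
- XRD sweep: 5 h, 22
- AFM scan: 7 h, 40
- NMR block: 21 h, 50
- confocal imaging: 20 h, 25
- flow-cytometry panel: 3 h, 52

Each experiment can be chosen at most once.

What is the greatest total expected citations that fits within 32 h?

142

The ratio heuristic lands on XRD sweep + AFM scan + flow-cytometry panel (114) but leaves 17 h idle.
The 5 h tied up in XRD sweep is better spent on NMR block — total rises to 142 (31 h).
The closest alternative, crystallography run + AFM scan + flow-cytometry panel, reaches only 124.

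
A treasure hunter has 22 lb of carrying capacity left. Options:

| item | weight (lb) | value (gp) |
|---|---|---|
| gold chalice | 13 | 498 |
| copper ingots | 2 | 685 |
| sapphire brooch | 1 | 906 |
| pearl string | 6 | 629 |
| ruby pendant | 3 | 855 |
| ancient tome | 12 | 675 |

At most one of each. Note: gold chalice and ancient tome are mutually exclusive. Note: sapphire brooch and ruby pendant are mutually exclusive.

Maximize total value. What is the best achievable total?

Best packing: copper ingots + sapphire brooch + pearl string + ancient tome — 21 lb, 2895 total.
Next best is gold chalice + copper ingots + sapphire brooch + pearl string at 2718 (22 lb) — short by 177.

2895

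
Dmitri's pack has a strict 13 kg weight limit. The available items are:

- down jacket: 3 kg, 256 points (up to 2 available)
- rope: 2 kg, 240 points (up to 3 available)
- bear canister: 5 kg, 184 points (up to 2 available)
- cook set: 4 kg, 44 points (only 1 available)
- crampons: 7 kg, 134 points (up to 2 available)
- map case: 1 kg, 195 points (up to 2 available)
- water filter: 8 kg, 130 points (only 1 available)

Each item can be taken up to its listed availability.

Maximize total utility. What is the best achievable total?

1427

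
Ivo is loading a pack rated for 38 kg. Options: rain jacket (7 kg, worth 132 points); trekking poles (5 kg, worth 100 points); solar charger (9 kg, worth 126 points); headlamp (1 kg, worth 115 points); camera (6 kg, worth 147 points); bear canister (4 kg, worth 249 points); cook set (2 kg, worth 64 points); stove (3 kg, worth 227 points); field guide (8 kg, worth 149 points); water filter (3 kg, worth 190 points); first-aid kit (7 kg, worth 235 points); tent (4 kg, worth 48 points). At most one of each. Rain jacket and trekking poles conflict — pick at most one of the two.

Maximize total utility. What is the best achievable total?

Density check — headlamp 115.00, stove 75.67, water filter 63.33 are the best per kg.
Best packing: headlamp + camera + bear canister + cook set + stove + field guide + water filter + first-aid kit + tent — 38 kg, 1424 total.

1424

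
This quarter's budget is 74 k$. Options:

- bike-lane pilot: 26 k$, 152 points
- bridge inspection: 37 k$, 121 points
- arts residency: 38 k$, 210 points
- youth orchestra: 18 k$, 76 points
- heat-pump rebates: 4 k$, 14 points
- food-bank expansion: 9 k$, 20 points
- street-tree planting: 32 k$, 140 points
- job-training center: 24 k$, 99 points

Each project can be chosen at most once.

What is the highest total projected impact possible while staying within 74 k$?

Filling by ratio: bike-lane pilot + arts residency + heat-pump rebates for 376, with 6 k$ left unused.
Replace heat-pump rebates with food-bank expansion: the trade gains 6 net, giving 382 at 73 k$.
Nothing else within 74 k$ beats 382.

382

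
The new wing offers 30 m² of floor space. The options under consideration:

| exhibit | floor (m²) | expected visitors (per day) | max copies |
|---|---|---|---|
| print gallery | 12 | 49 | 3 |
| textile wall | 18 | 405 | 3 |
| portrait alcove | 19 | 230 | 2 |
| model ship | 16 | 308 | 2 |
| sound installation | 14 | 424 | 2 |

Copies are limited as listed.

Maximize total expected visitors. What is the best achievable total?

2×sound installation uses 28 of the 30 m² and totals 848.

848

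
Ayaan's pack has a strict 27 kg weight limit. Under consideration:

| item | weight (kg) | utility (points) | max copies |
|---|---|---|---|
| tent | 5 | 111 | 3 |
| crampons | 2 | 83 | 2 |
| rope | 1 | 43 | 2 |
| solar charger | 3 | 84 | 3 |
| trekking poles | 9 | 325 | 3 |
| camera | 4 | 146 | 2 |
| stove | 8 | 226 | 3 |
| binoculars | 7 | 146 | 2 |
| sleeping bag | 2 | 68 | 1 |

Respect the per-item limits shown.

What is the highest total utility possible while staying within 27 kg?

1005

Ranking by ratio (utility/kg): rope 43.00, crampons 41.50, camera 36.50.
A density-first pass picks 2×crampons + 2×rope + trekking poles + 2×camera + sleeping bag — 937 at 25 kg.
Replace rope and camera and sleeping bag with trekking poles: the trade gains 68 net, giving 1005 at 27 kg.
Every other selection either busts 27 kg or exceeds an availability limit or fails to beat 1005.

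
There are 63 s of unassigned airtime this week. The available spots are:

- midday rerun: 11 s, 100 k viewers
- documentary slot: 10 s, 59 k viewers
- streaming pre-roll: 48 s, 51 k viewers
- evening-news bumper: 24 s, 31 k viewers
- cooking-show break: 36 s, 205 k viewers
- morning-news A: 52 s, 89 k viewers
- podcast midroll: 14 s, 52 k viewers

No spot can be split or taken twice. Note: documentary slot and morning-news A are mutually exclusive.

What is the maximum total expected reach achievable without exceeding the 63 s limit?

Taking midday rerun + documentary slot + cooking-show break: 57 s used, 364 in expected reach.
Next best is midday rerun + cooking-show break + podcast midroll at 357 (61 s) — short by 7.

364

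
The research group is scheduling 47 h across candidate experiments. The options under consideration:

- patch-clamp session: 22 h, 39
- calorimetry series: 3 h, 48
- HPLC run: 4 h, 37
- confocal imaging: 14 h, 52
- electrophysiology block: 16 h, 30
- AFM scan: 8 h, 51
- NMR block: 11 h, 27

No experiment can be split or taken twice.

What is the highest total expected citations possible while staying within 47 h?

218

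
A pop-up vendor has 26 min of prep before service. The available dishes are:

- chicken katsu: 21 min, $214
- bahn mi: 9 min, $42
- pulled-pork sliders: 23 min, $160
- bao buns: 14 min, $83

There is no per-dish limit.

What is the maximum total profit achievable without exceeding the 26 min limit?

214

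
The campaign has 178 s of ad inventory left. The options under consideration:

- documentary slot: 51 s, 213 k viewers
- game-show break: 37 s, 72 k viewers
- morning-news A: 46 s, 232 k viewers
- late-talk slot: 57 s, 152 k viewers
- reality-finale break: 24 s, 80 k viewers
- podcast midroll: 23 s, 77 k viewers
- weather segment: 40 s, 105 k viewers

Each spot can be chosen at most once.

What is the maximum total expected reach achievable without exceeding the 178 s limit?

Taking the top-ratio spots first gives documentary slot + morning-news A + reality-finale break + podcast midroll for 602 (144 s).
Dropping podcast midroll frees 23 s; slotting in late-talk slot (57 s) lifts the total to 677 at 178 s.
The closest alternative, documentary slot + morning-news A + late-talk slot + podcast midroll, reaches only 674.

677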